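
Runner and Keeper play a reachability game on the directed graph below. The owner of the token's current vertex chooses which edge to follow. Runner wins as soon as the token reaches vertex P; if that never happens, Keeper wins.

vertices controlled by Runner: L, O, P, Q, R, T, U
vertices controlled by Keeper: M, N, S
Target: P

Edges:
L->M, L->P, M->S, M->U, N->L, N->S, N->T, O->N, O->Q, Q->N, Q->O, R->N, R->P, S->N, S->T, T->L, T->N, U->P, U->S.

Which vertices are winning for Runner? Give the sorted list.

L, P, R, T, U

A0 = {P}
A1: add {L, R, U} — L (Runner) has L→P; R (Runner) has R→P; U (Runner) has U→P.
A2: add {T} — T (Runner) has T→L.
A3 = A2; e.g. M (Keeper) can still go to S. Fixed point.
Runner's winning region = {L, P, R, T, U}.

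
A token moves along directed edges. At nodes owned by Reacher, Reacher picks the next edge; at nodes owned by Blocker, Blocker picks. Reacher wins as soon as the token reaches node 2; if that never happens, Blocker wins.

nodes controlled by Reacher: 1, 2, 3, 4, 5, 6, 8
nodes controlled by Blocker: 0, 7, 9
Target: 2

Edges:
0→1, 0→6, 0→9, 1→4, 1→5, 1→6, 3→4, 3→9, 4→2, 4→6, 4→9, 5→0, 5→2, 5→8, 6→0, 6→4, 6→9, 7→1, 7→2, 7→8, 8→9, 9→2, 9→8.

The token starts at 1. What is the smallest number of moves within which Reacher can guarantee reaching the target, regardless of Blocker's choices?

A0 = {2}
A1: add {4, 5} — 4 (Reacher) has 4→2; 5 (Reacher) has 5→2.
A2: add {1, 3, 6} — 1 (Reacher) has 1→4; 3 (Reacher) has 3→4; 6 (Reacher) has 6→4.
A3 = A2; e.g. 0 (Blocker) can still go to 9. Fixed point.
1 enters the attractor at level 2, so Reacher can force the target in 2 moves from there.

2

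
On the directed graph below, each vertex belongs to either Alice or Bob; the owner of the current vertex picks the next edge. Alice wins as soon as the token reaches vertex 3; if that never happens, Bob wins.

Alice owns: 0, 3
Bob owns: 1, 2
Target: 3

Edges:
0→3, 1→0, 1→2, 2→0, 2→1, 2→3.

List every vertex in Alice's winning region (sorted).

0, 3

A0 = {3}
A1: add {0} — 0 (Alice) has 0→3.
A2 = A1; e.g. 1 (Bob) can still go to 2. Fixed point.
Alice's winning region = {0, 3}.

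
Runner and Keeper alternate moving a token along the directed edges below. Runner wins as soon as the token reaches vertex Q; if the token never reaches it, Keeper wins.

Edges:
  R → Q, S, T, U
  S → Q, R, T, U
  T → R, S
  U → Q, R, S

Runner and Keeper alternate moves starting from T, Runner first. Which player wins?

Keeper

Track states (vertex, player-to-move).
A0 = {(Q,Runner), (Q,Keeper)}
A1: add {(R,Runner), (S,Runner), (U,Runner)}.
A2: add {(T,Keeper), (U,Keeper)}.
A3 = A2; e.g. (R,Keeper) stays out. (T,Runner) never enters ⇒ Keeper avoids the target.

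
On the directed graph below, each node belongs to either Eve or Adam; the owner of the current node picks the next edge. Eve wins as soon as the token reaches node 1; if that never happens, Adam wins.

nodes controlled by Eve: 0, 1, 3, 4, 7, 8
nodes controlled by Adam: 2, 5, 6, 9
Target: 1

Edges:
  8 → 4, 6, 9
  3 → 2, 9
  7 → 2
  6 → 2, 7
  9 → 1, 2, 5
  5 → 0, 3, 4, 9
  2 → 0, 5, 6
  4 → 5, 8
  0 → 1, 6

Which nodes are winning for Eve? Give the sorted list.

0, 1

A0 = {1}
A1: add {0} — 0 (Eve) has 0→1.
A2 = A1; e.g. 2 (Adam) can still go to 5. Fixed point.
Eve's winning region = {0, 1}.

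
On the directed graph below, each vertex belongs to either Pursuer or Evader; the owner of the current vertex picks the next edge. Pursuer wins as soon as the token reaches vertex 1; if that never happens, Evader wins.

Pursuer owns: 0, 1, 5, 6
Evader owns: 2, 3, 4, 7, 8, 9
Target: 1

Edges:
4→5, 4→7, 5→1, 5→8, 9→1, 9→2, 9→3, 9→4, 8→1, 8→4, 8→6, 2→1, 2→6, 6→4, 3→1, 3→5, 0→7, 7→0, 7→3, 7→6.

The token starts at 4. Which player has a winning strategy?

Evader

A0 = {1}
A1: add {5} — 5 (Pursuer) has 5→1.
A2: add {3} — 3 (Evader): all of {1, 5} already in.
A3 = A2; e.g. 0 (Pursuer) has no edge into A2. Fixed point.
4 never enters the attractor, so Evader can avoid the target forever.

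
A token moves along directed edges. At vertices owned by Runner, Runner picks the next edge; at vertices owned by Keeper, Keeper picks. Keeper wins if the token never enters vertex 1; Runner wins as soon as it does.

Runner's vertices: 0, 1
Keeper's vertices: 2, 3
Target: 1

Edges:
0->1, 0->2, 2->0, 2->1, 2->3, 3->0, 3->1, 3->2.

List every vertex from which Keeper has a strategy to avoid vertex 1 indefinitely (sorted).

2, 3

A0 = {1}
A1: add {0} — 0 (Runner) has 0→1.
A2 = A1; e.g. 2 (Keeper) can still go to 3. Fixed point.
Runner's attractor = {0, 1}; Keeper avoids the target exactly from the complement.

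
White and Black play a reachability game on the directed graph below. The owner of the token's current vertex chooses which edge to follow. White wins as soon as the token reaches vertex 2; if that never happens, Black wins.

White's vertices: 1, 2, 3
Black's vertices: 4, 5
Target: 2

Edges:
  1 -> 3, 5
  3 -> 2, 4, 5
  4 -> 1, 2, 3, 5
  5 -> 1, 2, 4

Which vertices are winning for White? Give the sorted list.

1, 2, 3

A0 = {2}
A1: add {3} — 3 (White) has 3→2.
A2: add {1} — 1 (White) has 1→3.
A3 = A2; e.g. 4 (Black) can still go to 5. Fixed point.
White's winning region = {1, 2, 3}.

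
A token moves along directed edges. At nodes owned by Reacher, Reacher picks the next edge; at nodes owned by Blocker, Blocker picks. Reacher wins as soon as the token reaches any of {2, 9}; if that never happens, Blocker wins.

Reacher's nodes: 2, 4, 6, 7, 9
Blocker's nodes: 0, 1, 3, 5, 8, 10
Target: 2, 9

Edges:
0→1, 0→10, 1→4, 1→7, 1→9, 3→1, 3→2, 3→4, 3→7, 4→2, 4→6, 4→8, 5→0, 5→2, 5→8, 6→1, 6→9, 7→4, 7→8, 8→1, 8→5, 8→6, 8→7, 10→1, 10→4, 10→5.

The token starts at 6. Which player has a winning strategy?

Reacher

A0 = {2, 9}
A1: add {4, 6} — 4 (Reacher) has 4→2; 6 (Reacher) has 6→9.
6 ∈ A1, so Reacher can force the target.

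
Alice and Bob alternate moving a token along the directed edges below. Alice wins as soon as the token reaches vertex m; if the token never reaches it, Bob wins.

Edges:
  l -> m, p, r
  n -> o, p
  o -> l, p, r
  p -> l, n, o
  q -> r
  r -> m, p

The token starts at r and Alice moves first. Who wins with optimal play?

Track states (vertex, player-to-move).
A0 = {(m,Alice), (m,Bob)}
A1: add {(l,Alice), (r,Alice)}.
(r,Alice) ∈ A1 ⇒ Alice forces the target.

Alice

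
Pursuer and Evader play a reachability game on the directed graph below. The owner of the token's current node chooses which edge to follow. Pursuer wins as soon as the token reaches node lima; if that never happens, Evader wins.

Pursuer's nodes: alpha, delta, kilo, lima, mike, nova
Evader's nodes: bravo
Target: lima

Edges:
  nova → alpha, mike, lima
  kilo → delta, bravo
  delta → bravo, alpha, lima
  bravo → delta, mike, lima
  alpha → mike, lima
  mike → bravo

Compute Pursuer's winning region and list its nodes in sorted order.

alpha, delta, kilo, lima, nova

A0 = {lima}
A1: add {alpha, delta, nova} — nova (Pursuer) has nova→lima; delta (Pursuer) has delta→lima; alpha (Pursuer) has alpha→lima.
A2: add {kilo} — kilo (Pursuer) has kilo→delta.
A3 = A2; e.g. bravo (Evader) can still go to mike. Fixed point.
Pursuer's winning region = {alpha, delta, kilo, lima, nova}.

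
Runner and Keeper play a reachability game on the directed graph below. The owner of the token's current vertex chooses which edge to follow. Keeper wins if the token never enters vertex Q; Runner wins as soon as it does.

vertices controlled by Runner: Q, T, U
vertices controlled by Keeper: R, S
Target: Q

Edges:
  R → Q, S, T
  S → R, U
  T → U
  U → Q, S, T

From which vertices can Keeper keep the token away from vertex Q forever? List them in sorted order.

A0 = {Q}
A1: add {U} — U (Runner) has U→Q.
A2: add {T} — T (Runner) has T→U.
A3 = A2; e.g. R (Keeper) can still go to S. Fixed point.
Runner's attractor = {Q, T, U}; Keeper avoids the target exactly from the complement.

R, S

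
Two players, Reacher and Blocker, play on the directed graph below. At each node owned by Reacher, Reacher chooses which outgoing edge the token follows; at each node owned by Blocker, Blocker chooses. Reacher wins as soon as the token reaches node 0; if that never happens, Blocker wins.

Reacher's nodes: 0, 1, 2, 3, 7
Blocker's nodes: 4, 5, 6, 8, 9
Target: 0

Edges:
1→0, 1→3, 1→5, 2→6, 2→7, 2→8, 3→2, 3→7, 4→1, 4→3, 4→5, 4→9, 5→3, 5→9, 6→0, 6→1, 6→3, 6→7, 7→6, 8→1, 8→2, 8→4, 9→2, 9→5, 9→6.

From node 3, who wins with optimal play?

Blocker

A0 = {0}
A1: add {1} — 1 (Reacher) has 1→0.
A2 = A1; e.g. 2 (Reacher) has no edge into A1. Fixed point.
3 never enters the attractor, so Blocker can avoid the target forever.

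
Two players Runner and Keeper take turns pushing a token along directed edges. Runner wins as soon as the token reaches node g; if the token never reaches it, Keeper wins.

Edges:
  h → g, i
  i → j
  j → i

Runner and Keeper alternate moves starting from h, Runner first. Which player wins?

Track states (vertex, player-to-move).
A0 = {(g,Runner), (g,Keeper)}
A1: add {(h,Runner)}.
(h,Runner) ∈ A1 ⇒ Runner forces the target.

Runner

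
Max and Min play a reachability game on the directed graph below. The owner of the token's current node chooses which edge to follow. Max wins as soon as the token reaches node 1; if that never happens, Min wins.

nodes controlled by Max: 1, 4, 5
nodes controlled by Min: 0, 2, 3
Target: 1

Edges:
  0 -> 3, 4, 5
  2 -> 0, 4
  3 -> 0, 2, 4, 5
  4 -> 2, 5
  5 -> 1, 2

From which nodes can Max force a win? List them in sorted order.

A0 = {1}
A1: add {5} — 5 (Max) has 5→1.
A2: add {4} — 4 (Max) has 4→5.
A3 = A2; e.g. 0 (Min) can still go to 3. Fixed point.
Max's winning region = {1, 4, 5}.

1, 4, 5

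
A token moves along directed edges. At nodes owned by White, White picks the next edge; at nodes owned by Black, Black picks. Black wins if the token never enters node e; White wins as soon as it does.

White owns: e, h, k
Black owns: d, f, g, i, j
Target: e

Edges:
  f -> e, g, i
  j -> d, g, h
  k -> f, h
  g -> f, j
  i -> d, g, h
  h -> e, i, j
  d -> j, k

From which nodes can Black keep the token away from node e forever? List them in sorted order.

d, f, g, i, j

A0 = {e}
A1: add {h} — h (White) has h→e.
A2: add {k} — k (White) has k→h.
A3 = A2; e.g. d (Black) can still go to j. Fixed point.
White's attractor = {e, h, k}; Black avoids the target exactly from the complement.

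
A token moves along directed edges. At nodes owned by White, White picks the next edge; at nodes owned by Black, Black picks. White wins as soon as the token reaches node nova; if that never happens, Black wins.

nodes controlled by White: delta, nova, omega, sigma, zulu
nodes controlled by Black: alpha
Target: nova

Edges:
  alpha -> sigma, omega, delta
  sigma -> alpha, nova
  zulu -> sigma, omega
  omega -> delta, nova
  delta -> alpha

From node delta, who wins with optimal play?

A0 = {nova}
A1: add {omega, sigma} — sigma (White) has sigma→nova; omega (White) has omega→nova.
A2: add {zulu} — zulu (White) has zulu→sigma.
A3 = A2; e.g. alpha (Black) can still go to delta. Fixed point.
delta never enters the attractor, so Black can avoid the target forever.

Black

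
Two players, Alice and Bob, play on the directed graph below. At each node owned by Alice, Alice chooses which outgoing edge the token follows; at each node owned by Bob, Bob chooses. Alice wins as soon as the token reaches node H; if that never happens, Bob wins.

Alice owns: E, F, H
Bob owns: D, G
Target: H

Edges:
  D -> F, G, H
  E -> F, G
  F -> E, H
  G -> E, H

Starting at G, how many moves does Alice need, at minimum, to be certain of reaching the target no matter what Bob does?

A0 = {H}
A1: add {F} — F (Alice) has F→H.
A2: add {E} — E (Alice) has E→F.
A3: add {G} — G (Bob): all of {E, H} already in.
G enters the attractor at level 3, so Alice can force the target in 3 moves from there.

3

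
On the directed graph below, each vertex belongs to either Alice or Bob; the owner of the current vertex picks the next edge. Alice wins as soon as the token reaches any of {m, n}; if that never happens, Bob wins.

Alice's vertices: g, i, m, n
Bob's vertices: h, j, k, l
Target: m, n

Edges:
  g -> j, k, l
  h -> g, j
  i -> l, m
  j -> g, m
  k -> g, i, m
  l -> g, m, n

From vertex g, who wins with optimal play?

A0 = {m, n}
A1: add {i} — i (Alice) has i→m.
A2 = A1; e.g. g (Alice) has no edge into A1. Fixed point.
g never enters the attractor, so Bob can avoid the target forever.

Bob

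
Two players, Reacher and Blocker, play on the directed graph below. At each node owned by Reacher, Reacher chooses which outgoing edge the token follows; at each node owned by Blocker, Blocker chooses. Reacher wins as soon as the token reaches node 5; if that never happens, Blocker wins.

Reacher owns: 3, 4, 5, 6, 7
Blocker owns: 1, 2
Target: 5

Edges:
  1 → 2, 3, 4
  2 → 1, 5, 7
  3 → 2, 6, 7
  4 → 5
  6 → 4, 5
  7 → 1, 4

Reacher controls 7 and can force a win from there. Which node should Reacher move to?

A0 = {5}
A1: add {4, 6} — 4 (Reacher) has 4→5; 6 (Reacher) has 6→5.
A2: add {3, 7} — 3 (Reacher) has 3→6; 7 (Reacher) has 7→4.
A3 = A2; e.g. 1 (Blocker) can still go to 2. Fixed point.
From 7, successor 4 is in the attractor (rank 1); the other successor 1 is not.

4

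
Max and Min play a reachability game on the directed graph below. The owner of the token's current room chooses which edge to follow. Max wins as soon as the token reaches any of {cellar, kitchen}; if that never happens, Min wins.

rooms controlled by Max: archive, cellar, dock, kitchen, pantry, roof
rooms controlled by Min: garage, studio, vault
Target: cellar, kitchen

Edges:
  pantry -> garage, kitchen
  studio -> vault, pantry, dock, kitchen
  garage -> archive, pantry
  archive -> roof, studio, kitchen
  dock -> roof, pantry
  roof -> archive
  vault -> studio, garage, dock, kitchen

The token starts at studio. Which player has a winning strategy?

A0 = {cellar, kitchen}
A1: add {archive, pantry} — archive (Max) has archive→kitchen; pantry (Max) has pantry→kitchen.
A2: add {dock, garage, roof} — roof (Max) has roof→archive; garage (Min): all of {archive, pantry} already in; dock (Max) has dock→pantry.
A3 = A2; e.g. vault (Min) can still go to studio. Fixed point.
studio never enters the attractor, so Min can avoid the target forever.

Min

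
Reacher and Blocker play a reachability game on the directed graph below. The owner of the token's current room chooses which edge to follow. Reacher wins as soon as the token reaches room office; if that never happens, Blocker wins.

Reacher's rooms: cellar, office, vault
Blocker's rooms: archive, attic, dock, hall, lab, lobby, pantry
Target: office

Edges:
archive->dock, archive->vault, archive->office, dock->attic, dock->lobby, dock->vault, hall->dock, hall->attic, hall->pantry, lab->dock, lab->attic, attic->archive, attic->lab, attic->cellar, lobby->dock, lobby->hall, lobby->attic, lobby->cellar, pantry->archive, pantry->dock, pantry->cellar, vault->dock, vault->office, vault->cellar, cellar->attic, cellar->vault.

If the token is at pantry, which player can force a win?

Blocker

A0 = {office}
A1: add {vault} — vault (Reacher) has vault→office.
A2: add {cellar} — cellar (Reacher) has cellar→vault.
A3 = A2; e.g. archive (Blocker) can still go to dock. Fixed point.
pantry never enters the attractor, so Blocker can avoid the target forever.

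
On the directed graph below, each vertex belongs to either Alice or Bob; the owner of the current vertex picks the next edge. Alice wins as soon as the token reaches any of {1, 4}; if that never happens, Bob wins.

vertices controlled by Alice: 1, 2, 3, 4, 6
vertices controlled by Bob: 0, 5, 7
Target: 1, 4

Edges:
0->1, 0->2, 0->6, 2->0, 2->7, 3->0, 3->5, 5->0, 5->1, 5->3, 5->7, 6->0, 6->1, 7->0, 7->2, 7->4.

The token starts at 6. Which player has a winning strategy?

Alice

A0 = {1, 4}
A1: add {6} — 6 (Alice) has 6→1.
A2 = A1; e.g. 0 (Bob) can still go to 2. Fixed point.
6 ∈ A1, so Alice can force the target.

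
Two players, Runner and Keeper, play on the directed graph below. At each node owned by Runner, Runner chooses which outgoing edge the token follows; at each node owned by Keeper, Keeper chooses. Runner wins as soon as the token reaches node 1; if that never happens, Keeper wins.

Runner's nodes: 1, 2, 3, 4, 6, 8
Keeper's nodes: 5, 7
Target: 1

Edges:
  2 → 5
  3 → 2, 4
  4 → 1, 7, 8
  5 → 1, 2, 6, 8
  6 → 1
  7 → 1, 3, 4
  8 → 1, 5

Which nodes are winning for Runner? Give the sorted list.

1, 3, 4, 6, 7, 8

A0 = {1}
A1: add {4, 6, 8} — 4 (Runner) has 4→1; 6 (Runner) has 6→1; 8 (Runner) has 8→1.
A2: add {3} — 3 (Runner) has 3→4.
A3: add {7} — 7 (Keeper): all of {1, 3, 4} already in.
A4 = A3; e.g. 2 (Runner) has no edge into A3. Fixed point.
Runner's winning region = {1, 3, 4, 6, 7, 8}.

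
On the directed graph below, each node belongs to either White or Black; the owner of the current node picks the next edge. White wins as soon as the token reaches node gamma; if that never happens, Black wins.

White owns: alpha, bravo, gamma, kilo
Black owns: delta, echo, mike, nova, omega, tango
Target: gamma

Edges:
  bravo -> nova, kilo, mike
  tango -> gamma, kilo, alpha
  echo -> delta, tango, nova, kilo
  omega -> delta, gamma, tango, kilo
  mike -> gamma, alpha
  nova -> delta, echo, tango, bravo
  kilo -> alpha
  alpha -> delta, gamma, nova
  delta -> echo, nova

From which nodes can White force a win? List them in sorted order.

A0 = {gamma}
A1: add {alpha} — alpha (White) has alpha→gamma.
A2: add {kilo, mike} — kilo (White) has kilo→alpha; mike (Black): all of {gamma, alpha} already in.
A3: add {bravo, tango} — tango (Black): all of {gamma, kilo, alpha} already in; bravo (White) has bravo→kilo.
A4 = A3; e.g. delta (Black) can still go to echo. Fixed point.
White's winning region = {alpha, bravo, gamma, kilo, mike, tango}.

alpha, bravo, gamma, kilo, mike, tango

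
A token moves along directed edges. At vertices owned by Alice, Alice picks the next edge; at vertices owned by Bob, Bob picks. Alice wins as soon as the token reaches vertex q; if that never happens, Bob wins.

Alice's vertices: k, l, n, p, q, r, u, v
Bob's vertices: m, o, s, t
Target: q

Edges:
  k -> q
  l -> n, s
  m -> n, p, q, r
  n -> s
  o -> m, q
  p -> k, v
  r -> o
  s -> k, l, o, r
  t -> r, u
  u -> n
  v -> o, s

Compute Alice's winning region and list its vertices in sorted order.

A0 = {q}
A1: add {k} — k (Alice) has k→q.
A2: add {p} — p (Alice) has p→k.
A3 = A2; e.g. l (Alice) has no edge into A2. Fixed point.
Alice's winning region = {k, p, q}.

k, p, q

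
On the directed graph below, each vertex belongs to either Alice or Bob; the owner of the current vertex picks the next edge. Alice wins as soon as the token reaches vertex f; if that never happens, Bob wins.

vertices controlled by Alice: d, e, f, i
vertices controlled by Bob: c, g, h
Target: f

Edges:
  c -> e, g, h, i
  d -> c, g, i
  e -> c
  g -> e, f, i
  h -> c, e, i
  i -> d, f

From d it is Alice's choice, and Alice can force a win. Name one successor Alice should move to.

i

A0 = {f}
A1: add {i} — i (Alice) has i→f.
A2: add {d} — d (Alice) has d→i.
A3 = A2; e.g. c (Bob) can still go to e. Fixed point.
From d, successor i is in the attractor (rank 1); the other successors c, g are not.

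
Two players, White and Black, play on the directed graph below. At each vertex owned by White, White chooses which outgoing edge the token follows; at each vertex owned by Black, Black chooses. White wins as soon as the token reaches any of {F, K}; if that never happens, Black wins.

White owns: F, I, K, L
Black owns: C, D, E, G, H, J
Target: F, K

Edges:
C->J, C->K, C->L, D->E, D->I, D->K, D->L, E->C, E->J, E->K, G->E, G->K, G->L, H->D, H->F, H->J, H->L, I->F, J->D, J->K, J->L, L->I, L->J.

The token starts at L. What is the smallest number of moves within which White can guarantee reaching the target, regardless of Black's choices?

A0 = {F, K}
A1: add {I} — I (White) has I→F.
A2: add {L} — L (White) has L→I.
A3 = A2; e.g. C (Black) can still go to J. Fixed point.
L enters the attractor at level 2, so White can force the target in 2 moves from there.

2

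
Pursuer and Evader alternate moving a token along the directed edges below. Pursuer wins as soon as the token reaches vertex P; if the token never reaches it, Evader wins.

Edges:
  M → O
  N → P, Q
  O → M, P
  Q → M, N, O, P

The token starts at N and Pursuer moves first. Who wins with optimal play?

Pursuer

Track states (vertex, player-to-move).
A0 = {(P,Pursuer), (P,Evader)}
A1: add {(N,Pursuer), (O,Pursuer), (Q,Pursuer)}.
(N,Pursuer) ∈ A1 ⇒ Pursuer forces the target.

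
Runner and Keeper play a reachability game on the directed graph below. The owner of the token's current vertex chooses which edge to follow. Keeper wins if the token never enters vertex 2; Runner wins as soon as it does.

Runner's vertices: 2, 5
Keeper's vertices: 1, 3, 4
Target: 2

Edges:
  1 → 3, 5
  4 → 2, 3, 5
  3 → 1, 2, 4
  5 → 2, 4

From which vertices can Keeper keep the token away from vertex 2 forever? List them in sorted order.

1, 3, 4

A0 = {2}
A1: add {5} — 5 (Runner) has 5→2.
A2 = A1; e.g. 1 (Keeper) can still go to 3. Fixed point.
Runner's attractor = {2, 5}; Keeper avoids the target exactly from the complement.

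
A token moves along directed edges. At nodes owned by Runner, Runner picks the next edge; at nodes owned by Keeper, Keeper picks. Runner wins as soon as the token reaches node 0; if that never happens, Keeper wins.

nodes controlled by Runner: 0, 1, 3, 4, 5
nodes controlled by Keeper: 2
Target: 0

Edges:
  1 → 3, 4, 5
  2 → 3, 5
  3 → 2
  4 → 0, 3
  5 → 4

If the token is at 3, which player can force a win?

Keeper

A0 = {0}
A1: add {4} — 4 (Runner) has 4→0.
A2: add {1, 5} — 1 (Runner) has 1→4; 5 (Runner) has 5→4.
A3 = A2; e.g. 2 (Keeper) can still go to 3. Fixed point.
3 never enters the attractor, so Keeper can avoid the target forever.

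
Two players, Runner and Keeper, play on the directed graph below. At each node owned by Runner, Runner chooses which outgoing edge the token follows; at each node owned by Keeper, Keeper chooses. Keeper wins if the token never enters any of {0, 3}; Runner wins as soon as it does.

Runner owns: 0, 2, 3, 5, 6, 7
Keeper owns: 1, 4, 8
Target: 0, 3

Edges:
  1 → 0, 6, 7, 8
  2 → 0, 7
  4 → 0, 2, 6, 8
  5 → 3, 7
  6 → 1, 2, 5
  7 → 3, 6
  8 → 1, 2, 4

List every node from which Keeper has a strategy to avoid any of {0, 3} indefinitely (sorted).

A0 = {0, 3}
A1: add {2, 5, 7} — 2 (Runner) has 2→0; 5 (Runner) has 5→3; 7 (Runner) has 7→3.
A2: add {6} — 6 (Runner) has 6→2.
A3 = A2; e.g. 1 (Keeper) can still go to 8. Fixed point.
Runner's attractor = {0, 2, 3, 5, 6, 7}; Keeper avoids the target exactly from the complement.

1, 4, 8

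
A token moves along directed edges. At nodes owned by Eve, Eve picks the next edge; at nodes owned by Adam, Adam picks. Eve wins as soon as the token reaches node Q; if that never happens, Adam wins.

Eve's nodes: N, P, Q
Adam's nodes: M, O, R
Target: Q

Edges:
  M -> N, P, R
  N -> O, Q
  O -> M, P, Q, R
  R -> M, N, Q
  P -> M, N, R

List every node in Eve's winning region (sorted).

N, P, Q

A0 = {Q}
A1: add {N} — N (Eve) has N→Q.
A2: add {P} — P (Eve) has P→N.
A3 = A2; e.g. M (Adam) can still go to R. Fixed point.
Eve's winning region = {N, P, Q}.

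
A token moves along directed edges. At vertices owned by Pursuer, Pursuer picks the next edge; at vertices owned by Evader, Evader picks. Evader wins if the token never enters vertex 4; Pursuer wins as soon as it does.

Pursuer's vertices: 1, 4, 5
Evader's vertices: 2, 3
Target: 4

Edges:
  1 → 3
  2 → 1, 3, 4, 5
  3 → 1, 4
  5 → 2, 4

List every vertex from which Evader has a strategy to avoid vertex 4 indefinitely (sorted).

A0 = {4}
A1: add {5} — 5 (Pursuer) has 5→4.
A2 = A1; e.g. 1 (Pursuer) has no edge into A1. Fixed point.
Pursuer's attractor = {4, 5}; Evader avoids the target exactly from the complement.

1, 2, 3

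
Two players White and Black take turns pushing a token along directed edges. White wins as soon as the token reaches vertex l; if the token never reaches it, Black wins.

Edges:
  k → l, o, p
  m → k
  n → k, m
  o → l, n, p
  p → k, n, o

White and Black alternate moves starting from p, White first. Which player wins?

Black

Track states (vertex, player-to-move).
A0 = {(l,White), (l,Black)}
A1: add {(k,White), (o,White)}.
A2: add {(m,Black)}.
A3: add {(n,White)}.
A4: add {(p,Black)}.
A5 = A4; e.g. (k,Black) stays out. (p,White) never enters ⇒ Black avoids the target.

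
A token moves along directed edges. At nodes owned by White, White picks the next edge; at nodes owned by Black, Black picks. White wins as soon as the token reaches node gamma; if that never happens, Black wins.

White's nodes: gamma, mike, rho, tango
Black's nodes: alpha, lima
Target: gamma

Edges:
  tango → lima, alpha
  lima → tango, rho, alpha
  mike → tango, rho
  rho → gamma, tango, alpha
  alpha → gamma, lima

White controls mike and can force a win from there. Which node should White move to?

A0 = {gamma}
A1: add {rho} — rho (White) has rho→gamma.
A2: add {mike} — mike (White) has mike→rho.
A3 = A2; e.g. tango (White) has no edge into A2. Fixed point.
From mike, successor rho is in the attractor (rank 1); the other successor tango is not.

rho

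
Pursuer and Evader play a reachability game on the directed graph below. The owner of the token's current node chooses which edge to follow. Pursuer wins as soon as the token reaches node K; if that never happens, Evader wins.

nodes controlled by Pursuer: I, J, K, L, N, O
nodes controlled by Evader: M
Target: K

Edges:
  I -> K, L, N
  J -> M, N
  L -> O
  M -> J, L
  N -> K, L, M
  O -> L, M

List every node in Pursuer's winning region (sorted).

I, J, K, N

A0 = {K}
A1: add {I, N} — I (Pursuer) has I→K; N (Pursuer) has N→K.
A2: add {J} — J (Pursuer) has J→N.
A3 = A2; e.g. L (Pursuer) has no edge into A2. Fixed point.
Pursuer's winning region = {I, J, K, N}.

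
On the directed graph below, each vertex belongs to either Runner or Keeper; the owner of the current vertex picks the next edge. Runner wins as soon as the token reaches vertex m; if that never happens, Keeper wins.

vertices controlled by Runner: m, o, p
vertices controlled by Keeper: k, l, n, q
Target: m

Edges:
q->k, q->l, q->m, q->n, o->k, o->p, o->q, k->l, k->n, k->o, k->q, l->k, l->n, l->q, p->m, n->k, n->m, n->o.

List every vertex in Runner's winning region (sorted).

m, o, p

A0 = {m}
A1: add {p} — p (Runner) has p→m.
A2: add {o} — o (Runner) has o→p.
A3 = A2; e.g. k (Keeper) can still go to l. Fixed point.
Runner's winning region = {m, o, p}.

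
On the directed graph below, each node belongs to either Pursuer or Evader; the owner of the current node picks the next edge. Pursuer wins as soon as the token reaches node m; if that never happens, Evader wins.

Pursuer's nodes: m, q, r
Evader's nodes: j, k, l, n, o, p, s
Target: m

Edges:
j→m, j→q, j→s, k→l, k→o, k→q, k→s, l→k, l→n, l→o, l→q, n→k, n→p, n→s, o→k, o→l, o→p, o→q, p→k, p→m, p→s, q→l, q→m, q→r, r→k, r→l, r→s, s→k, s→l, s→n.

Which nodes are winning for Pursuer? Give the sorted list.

A0 = {m}
A1: add {q} — q (Pursuer) has q→m.
A2 = A1; e.g. j (Evader) can still go to s. Fixed point.
Pursuer's winning region = {m, q}.

m, q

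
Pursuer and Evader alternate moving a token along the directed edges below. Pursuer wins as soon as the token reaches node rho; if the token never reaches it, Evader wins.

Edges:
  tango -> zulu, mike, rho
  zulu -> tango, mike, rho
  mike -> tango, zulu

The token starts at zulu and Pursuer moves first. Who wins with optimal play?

Pursuer

Track states (vertex, player-to-move).
A0 = {(rho,Pursuer), (rho,Evader)}
A1: add {(tango,Pursuer), (zulu,Pursuer)}.
(zulu,Pursuer) ∈ A1 ⇒ Pursuer forces the target.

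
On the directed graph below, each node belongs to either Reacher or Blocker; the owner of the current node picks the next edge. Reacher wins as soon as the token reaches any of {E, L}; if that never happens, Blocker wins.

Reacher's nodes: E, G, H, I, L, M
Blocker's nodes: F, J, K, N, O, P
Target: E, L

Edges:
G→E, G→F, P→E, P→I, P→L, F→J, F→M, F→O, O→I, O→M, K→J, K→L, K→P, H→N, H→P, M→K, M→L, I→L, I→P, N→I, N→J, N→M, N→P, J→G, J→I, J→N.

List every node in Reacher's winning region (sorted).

E, G, H, I, L, M, O, P

A0 = {E, L}
A1: add {G, I, M} — G (Reacher) has G→E; I (Reacher) has I→L; M (Reacher) has M→L.
A2: add {O, P} — O (Blocker): all of {I, M} already in; P (Blocker): all of {E, I, L} already in.
A3: add {H} — H (Reacher) has H→P.
A4 = A3; e.g. F (Blocker) can still go to J. Fixed point.
Reacher's winning region = {E, G, H, I, L, M, O, P}.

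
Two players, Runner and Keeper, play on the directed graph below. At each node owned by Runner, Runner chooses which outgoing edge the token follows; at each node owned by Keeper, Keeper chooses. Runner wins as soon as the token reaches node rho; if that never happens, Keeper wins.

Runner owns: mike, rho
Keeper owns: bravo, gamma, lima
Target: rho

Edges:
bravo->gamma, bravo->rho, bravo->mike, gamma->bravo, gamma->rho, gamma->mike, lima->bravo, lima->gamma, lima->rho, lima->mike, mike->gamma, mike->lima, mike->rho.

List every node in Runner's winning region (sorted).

mike, rho

A0 = {rho}
A1: add {mike} — mike (Runner) has mike→rho.
A2 = A1; e.g. bravo (Keeper) can still go to gamma. Fixed point.
Runner's winning region = {mike, rho}.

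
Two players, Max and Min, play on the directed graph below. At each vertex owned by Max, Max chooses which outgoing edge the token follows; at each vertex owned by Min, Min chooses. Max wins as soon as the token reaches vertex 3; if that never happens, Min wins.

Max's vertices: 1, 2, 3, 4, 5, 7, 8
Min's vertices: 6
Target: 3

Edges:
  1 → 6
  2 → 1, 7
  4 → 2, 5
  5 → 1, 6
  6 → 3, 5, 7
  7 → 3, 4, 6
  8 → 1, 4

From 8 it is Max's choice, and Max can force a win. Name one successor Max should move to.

4

A0 = {3}
A1: add {7} — 7 (Max) has 7→3.
A2: add {2} — 2 (Max) has 2→7.
A3: add {4} — 4 (Max) has 4→2.
A4: add {8} — 8 (Max) has 8→4.
A5 = A4; e.g. 1 (Max) has no edge into A4. Fixed point.
From 8, successor 4 is in the attractor (rank 3); the other successor 1 is not.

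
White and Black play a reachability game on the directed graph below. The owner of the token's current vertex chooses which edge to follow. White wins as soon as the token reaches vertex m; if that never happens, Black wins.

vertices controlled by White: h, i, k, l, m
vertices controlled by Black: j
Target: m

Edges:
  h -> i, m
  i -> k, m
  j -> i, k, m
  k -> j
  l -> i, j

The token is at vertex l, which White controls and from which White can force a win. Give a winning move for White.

A0 = {m}
A1: add {h, i} — h (White) has h→m; i (White) has i→m.
A2: add {l} — l (White) has l→i.
A3 = A2; e.g. j (Black) can still go to k. Fixed point.
From l, successor i is in the attractor (rank 1); the other successor j is not.

i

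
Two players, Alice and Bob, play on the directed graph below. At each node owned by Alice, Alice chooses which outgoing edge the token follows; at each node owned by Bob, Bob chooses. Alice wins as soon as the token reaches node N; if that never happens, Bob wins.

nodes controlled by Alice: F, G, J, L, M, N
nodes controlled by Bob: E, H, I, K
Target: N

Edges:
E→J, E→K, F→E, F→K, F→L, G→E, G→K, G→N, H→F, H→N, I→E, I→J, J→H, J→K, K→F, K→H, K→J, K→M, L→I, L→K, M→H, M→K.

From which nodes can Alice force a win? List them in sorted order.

G, N

A0 = {N}
A1: add {G} — G (Alice) has G→N.
A2 = A1; e.g. E (Bob) can still go to J. Fixed point.
Alice's winning region = {G, N}.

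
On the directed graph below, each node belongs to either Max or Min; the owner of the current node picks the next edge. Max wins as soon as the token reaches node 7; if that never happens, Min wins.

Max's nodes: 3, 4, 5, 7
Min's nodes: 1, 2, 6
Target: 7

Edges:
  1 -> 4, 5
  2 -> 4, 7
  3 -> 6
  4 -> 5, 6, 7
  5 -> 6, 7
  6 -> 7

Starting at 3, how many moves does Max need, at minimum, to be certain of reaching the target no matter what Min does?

A0 = {7}
A1: add {4, 5, 6} — 4 (Max) has 4→7; 5 (Max) has 5→7; 6 (Min): all of {7} already in.
A2: add {1, 2, 3} — 1 (Min): all of {4, 5} already in; 2 (Min): all of {4, 7} already in; 3 (Max) has 3→6.
A2 = all vertices. Fixed point.
3 enters the attractor at level 2, so Max can force the target in 2 moves from there.

2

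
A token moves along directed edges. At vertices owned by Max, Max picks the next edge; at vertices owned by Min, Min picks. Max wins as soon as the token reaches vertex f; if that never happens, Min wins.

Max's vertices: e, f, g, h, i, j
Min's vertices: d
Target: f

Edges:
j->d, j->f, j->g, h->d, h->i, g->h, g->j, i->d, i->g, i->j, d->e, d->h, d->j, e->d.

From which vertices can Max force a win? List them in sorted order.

A0 = {f}
A1: add {j} — j (Max) has j→f.
A2: add {g, i} — g (Max) has g→j; i (Max) has i→j.
A3: add {h} — h (Max) has h→i.
A4 = A3; e.g. d (Min) can still go to e. Fixed point.
Max's winning region = {f, g, h, i, j}.

f, g, h, i, j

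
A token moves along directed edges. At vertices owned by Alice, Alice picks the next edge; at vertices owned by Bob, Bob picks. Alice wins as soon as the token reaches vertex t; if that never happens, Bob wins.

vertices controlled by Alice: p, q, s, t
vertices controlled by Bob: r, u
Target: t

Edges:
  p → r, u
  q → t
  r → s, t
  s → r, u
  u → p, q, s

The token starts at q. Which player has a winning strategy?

Alice

A0 = {t}
A1: add {q} — q (Alice) has q→t.
A2 = A1; e.g. p (Alice) has no edge into A1. Fixed point.
q ∈ A1, so Alice can force the target.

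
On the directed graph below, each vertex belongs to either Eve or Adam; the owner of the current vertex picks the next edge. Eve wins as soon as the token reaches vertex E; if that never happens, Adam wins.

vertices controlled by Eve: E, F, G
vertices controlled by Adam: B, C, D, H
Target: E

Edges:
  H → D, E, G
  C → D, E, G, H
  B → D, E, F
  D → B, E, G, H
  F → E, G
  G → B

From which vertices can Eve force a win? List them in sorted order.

E, F

A0 = {E}
A1: add {F} — F (Eve) has F→E.
A2 = A1; e.g. B (Adam) can still go to D. Fixed point.
Eve's winning region = {E, F}.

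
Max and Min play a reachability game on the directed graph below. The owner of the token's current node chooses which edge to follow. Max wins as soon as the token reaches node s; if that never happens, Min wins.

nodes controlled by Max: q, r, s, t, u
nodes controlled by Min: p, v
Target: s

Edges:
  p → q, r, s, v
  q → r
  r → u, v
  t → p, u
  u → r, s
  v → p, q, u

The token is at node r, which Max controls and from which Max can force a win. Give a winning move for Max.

A0 = {s}
A1: add {u} — u (Max) has u→s.
A2: add {r, t} — r (Max) has r→u; t (Max) has t→u.
A3: add {q} — q (Max) has q→r.
A4 = A3; e.g. p (Min) can still go to v. Fixed point.
From r, successor u is in the attractor (rank 1); the other successor v is not.

u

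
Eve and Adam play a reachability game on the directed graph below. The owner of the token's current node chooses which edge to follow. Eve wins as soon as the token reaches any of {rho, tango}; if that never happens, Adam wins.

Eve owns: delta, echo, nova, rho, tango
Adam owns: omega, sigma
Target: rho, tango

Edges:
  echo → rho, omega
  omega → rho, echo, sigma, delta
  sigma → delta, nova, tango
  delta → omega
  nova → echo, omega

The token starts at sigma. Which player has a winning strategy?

A0 = {rho, tango}
A1: add {echo} — echo (Eve) has echo→rho.
A2: add {nova} — nova (Eve) has nova→echo.
A3 = A2; e.g. omega (Adam) can still go to sigma. Fixed point.
sigma never enters the attractor, so Adam can avoid the target forever.

Adam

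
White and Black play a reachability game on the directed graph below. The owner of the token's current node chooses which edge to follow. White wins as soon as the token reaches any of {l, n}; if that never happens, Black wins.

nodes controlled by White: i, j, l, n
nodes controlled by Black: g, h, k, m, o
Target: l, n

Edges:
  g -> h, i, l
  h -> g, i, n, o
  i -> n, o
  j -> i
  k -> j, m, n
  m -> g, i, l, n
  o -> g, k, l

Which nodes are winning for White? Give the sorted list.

i, j, l, n

A0 = {l, n}
A1: add {i} — i (White) has i→n.
A2: add {j} — j (White) has j→i.
A3 = A2; e.g. g (Black) can still go to h. Fixed point.
White's winning region = {i, j, l, n}.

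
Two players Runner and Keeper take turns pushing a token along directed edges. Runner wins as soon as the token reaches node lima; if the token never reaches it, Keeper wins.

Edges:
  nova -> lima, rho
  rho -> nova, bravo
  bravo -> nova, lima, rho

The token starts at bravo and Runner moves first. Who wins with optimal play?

Track states (vertex, player-to-move).
A0 = {(lima,Runner), (lima,Keeper)}
A1: add {(nova,Runner), (bravo,Runner)}.
(bravo,Runner) ∈ A1 ⇒ Runner forces the target.

Runner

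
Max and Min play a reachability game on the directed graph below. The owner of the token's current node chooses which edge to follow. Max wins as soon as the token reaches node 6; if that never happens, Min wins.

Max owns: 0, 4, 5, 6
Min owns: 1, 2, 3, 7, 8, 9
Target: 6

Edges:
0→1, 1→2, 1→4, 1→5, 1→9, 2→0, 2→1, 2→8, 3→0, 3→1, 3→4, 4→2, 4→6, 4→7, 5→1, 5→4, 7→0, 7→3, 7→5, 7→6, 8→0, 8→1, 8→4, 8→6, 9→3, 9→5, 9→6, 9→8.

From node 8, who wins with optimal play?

Min

A0 = {6}
A1: add {4} — 4 (Max) has 4→6.
A2: add {5} — 5 (Max) has 5→4.
A3 = A2; e.g. 0 (Max) has no edge into A2. Fixed point.
8 never enters the attractor, so Min can avoid the target forever.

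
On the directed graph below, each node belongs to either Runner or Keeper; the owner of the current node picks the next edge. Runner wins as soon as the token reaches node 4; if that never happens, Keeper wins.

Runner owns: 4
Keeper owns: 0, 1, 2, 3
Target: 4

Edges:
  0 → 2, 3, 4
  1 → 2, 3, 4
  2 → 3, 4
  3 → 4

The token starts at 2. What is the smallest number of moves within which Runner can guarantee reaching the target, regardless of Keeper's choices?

A0 = {4}
A1: add {3} — 3 (Keeper): all of {4} already in.
A2: add {2} — 2 (Keeper): all of {3, 4} already in.
2 enters the attractor at level 2, so Runner can force the target in 2 moves from there.

2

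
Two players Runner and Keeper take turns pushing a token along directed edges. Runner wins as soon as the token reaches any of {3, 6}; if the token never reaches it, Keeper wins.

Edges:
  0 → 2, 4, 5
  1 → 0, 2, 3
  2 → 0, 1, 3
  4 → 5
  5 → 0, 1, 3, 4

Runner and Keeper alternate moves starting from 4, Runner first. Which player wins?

Track states (vertex, player-to-move).
A0 = {(3,Runner), (3,Keeper), (6,Runner), (6,Keeper)}
A1: add {(1,Runner), (2,Runner), (5,Runner)}.
A2: add {(4,Keeper)}.
A3: add {(0,Runner)}.
A4: add {(1,Keeper), (2,Keeper)}.
A5 = A4; e.g. (0,Keeper) stays out. (4,Runner) never enters ⇒ Keeper avoids the target.

Keeper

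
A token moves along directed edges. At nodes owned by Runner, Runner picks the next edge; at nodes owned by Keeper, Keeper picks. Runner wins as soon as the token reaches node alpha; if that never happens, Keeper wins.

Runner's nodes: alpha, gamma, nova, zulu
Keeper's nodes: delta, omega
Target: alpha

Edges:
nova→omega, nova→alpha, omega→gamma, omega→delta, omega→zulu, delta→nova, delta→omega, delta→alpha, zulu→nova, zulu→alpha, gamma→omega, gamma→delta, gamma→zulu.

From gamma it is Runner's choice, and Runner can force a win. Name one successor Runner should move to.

zulu

A0 = {alpha}
A1: add {nova, zulu} — nova (Runner) has nova→alpha; zulu (Runner) has zulu→alpha.
A2: add {gamma} — gamma (Runner) has gamma→zulu.
A3 = A2; e.g. omega (Keeper) can still go to delta. Fixed point.
From gamma, successor zulu is in the attractor (rank 1); the other successors delta, omega are not.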